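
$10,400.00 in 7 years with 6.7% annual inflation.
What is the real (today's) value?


Formula: Real value = nominal / (1 + inflation)^years
Price level: (1 + 0.067)^7 = 1.57453
Real value = $10,400.00 / 1.57453 = $6,605.15

$6,605.15


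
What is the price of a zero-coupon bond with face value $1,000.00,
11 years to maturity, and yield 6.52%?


Formula: Price = FV / (1 + r)^n
Substituting: Price = $1,000.00 / (1 + 0.0652)^11
Discount factor: (1.0652)^11 = 2.003285
Price = $1,000.00 / 2.003285 = $499.18

$499.18


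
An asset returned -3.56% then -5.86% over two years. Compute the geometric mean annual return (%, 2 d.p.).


Formula: Geometric mean = ((1+r1)*(1+r2))^(1/2) - 1
Product: (1 + -0.0356) * (1 + -0.0586) = 0.9644 * 0.9414 = 0.907886
Square root: 0.907886^0.5 = 0.952831
Geometric mean = 0.952831 - 1 = -0.047169
As percentage: -4.72%

-4.72%


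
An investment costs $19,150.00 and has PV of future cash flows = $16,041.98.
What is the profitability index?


Formula: PI = PV(cash flows) / initial investment
Substituting: PI = $16,041.98 / $19,150.00
PI = 0.8377

0.8377


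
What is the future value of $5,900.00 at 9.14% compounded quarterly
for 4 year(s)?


Formula: FV = P * (1 + r/m)^(m*t)
Period rate: r/m = 0.0914 / 4 = 0.02285
Total periods: m*t = 4 * 4 = 16
Growth factor: (1 + 0.02285)^16 = 1.43546
FV = $5,900.00 * 1.43546 = $8,469.22

$8,469.22


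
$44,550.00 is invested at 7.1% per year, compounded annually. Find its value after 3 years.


Formula: FV = P * (1 + r)^n
Substituting: FV = $44,550.00 * (1 + 0.071)^3
Growth factor: (1.071)^3 = 1.228481
FV = $44,550.00 * 1.228481 = $54,728.82

$54,728.82


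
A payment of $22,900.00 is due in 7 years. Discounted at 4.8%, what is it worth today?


Formula: PV = FV / (1 + r)^n
Substituting: PV = $22,900.00 / (1 + 0.048)^7
Discount factor: (1.048)^7 = 1.388446
PV = $22,900.00 / 1.388446 = $16,493.26

$16,493.26


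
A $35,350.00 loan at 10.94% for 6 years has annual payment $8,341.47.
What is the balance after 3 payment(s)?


Formula: Balance = PV*(1+r)^k - PMT*((1+r)^k - 1)/r
Growth: (1 + 0.1094)^3 = 1.365414
Accumulated factor: ((1+r)^k - 1)/r = 3.340168
Balance = $35,350.00 * 1.365414 - $8,341.47 * 3.340168
Balance = $20,405.49

$20,405.49


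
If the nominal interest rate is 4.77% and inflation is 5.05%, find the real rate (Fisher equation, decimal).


Formula: (1 + r_real) = (1 + r_nom) / (1 + inflation)
Substituting: (1 + r_real) = 1.0477 / 1.0505
(1 + r_real) = 0.997335
r_real = 0.997335 - 1 = -0.002665

-0.002665


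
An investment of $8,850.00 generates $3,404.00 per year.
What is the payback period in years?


Formula: Payback = investment / annual cash flow
Substituting: Payback = $8,850.00 / $3,404.00
Payback = 2.5999 years

2.5999 years


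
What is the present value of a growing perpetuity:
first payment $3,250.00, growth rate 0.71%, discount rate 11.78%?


Formula: PV = C / (r - g)
Spread: r - g = 0.1178 - 0.0071 = 0.1107
Substituting: PV = $3,250.00 / 0.1107
PV = $29,358.63

$29,358.63


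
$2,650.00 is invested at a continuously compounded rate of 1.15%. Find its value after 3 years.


Formula: FV = P * e^(r*t)
Exponent: r*t = 0.0115 * 3 = 0.0345
e^(0.0345) = 1.035102
FV = $2,650.00 * 1.035102 = $2,743.02

$2,743.02


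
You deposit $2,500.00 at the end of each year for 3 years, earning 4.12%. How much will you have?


Formula: FV = PMT * ((1+r)^n - 1) / r
Growth factor: (1 + 0.0412)^3 = 1.128762
Numerator: 1.128762 - 1 = 0.128762
FV = $2,500.00 * 0.128762 / 0.0412 = $7,813.24

$7,813.24


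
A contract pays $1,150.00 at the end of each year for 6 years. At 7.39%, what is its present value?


Formula: PV = PMT * (1 - (1+r)^(-n)) / r
Discount factor: (1 + 0.0739)^(-6) = 0.651954
Bracket: 1 - 0.651954 = 0.348046
PV = $1,150.00 * 0.348046 / 0.0739 = $5,416.14

$5,416.14


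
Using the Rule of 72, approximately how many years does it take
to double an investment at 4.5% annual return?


Formula: Years ≈ 72 / r
Substituting: Years ≈ 72 / 4.5
Years ≈ 16.0

16.0 years


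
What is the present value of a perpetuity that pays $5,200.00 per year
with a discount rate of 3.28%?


Formula: PV = C / r
Substituting: PV = $5,200.00 / 0.0328
PV = $158,536.59

$158,536.59


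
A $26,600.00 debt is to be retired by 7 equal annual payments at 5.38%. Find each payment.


Formula: PMT = PV * r / (1 - (1+r)^(-n))
Denominator: 1 - (1 + 0.0538)^(-7) = 0.307065
Numerator: $26,600.00 * 0.0538 = 1431.08
PMT = 1431.08 / 0.307065 = $4,660.52

$4,660.52


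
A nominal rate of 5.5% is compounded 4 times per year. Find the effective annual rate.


Formula: EAR = (1 + r/m)^m - 1
Period rate: r/m = 0.055 / 4 = 0.01375
Compounding: (1 + 0.01375)^4 = 1.056145
EAR = 1.056145 - 1 = 0.056145

0.056145


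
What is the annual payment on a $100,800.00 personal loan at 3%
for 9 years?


Formula: PMT = PV * r / (1 - (1+r)^(-n))
Denominator: 1 - (1 + 0.03)^(-9) = 0.233583
Numerator: $100,800.00 * 0.03 = 3024.0
PMT = 3024.0 / 0.233583 = $12,946.13

$12,946.13


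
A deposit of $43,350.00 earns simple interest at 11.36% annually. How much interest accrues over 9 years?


Formula: I = P * r * t
Substituting: I = $43,350.00 * 0.1136 * 9
Step: I = $43,350.00 * 1.0224
I = $44,321.04

$44,321.04


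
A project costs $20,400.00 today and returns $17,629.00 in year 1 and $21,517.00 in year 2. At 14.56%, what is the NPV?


Formula: NPV = C0 + C1/(1+r) + C2/(1+r)^2
Discount C1: $17,629.00 / (1 + 0.1456) = $15,388.44
Discount C2: $21,517.00 / (1 + 0.1456)^2 = $16,395.16
NPV = -$20,400.00 + $15,388.44 + $16,395.16 = $11,383.60

$11,383.60


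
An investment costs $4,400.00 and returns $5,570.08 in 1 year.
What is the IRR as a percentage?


Formula: IRR = C1/C0 - 1
Substituting: IRR = $5,570.08 / $4,400.00 - 1
Ratio: 1.265927 - 1 = 0.265927
IRR = 26.5927%

26.5927%


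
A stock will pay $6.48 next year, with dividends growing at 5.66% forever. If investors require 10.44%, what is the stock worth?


Formula: P = D1 / (r - g)
Spread: r - g = 0.1044 - 0.0566 = 0.0478
Substituting: P = $6.48 / 0.0478
P = $135.56

$135.56


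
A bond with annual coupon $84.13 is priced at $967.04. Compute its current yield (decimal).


Formula: Current yield = annual coupon / price
Substituting: CY = $84.13 / $967.04
CY = 0.086997

0.086997


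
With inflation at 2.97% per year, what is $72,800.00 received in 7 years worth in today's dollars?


Formula: Real value = nominal / (1 + inflation)^years
Price level: (1 + 0.0297)^7 = 1.227369
Real value = $72,800.00 / 1.227369 = $59,313.89

$59,313.89


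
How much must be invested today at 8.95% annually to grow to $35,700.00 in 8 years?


Formula: PV = FV / (1 + r)^n
Substituting: PV = $35,700.00 / (1 + 0.0895)^8
Discount factor: (1.0895)^8 = 1.985262
PV = $35,700.00 / 1.985262 = $17,982.51

$17,982.51


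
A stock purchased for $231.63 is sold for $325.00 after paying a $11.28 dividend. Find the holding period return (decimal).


Formula: HPR = (P1 - P0 + D) / P0
Gain: $325.00 - $231.63 + $11.28 = $104.65
HPR = $104.65 / $231.63 = 0.4518

0.4518


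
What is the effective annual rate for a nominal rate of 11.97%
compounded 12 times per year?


Formula: EAR = (1 + r/m)^m - 1
Period rate: r/m = 0.1197 / 12 = 0.009975
Compounding: (1 + 0.009975)^12 = 1.12649
EAR = 1.12649 - 1 = 0.12649

0.12649


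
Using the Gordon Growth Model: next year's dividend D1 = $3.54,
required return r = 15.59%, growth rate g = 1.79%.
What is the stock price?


Formula: P = D1 / (r - g)
Spread: r - g = 0.1559 - 0.0179 = 0.138
Substituting: P = $3.54 / 0.138
P = $25.65

$25.65


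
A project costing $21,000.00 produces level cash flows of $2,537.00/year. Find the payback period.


Formula: Payback = investment / annual cash flow
Substituting: Payback = $21,000.00 / $2,537.00
Payback = 8.2775 years

8.2775 years


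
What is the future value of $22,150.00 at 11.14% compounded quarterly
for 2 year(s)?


Formula: FV = P * (1 + r/m)^(m*t)
Period rate: r/m = 0.1114 / 4 = 0.02785
Total periods: m*t = 4 * 2 = 8
Growth factor: (1 + 0.02785)^8 = 1.24577
FV = $22,150.00 * 1.24577 = $27,593.81

$27,593.81


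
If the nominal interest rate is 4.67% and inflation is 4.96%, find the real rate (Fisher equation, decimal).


Formula: (1 + r_real) = (1 + r_nom) / (1 + inflation)
Substituting: (1 + r_real) = 1.0467 / 1.0496
(1 + r_real) = 0.997237
r_real = 0.997237 - 1 = -0.002763

-0.002763


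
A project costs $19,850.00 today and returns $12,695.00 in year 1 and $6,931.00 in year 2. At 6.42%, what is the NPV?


Formula: NPV = C0 + C1/(1+r) + C2/(1+r)^2
Discount C1: $12,695.00 / (1 + 0.0642) = $11,929.15
Discount C2: $6,931.00 / (1 + 0.0642)^2 = $6,119.97
NPV = -$19,850.00 + $11,929.15 + $6,119.97 = -$1,800.88

-$1,800.88


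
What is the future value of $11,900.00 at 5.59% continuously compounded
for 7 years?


Formula: FV = P * e^(r*t)
Exponent: r*t = 0.0559 * 7 = 0.3913
e^(0.3913) = 1.478902
FV = $11,900.00 * 1.478902 = $17,598.94

$17,598.94


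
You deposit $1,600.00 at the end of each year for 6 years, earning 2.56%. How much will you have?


Formula: FV = PMT * ((1+r)^n - 1) / r
Growth factor: (1 + 0.0256)^6 = 1.163772
Numerator: 1.163772 - 1 = 0.163772
FV = $1,600.00 * 0.163772 / 0.0256 = $10,235.78

$10,235.78


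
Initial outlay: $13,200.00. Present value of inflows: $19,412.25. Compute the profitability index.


Formula: PI = PV(cash flows) / initial investment
Substituting: PI = $19,412.25 / $13,200.00
PI = 1.4706

1.4706


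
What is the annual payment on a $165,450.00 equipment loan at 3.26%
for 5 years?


Formula: PMT = PV * r / (1 - (1+r)^(-n))
Denominator: 1 - (1 + 0.0326)^(-5) = 0.148197
Numerator: $165,450.00 * 0.0326 = 5393.67
PMT = 5393.67 / 0.148197 = $36,395.38

$36,395.38


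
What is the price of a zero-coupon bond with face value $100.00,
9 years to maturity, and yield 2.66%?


Formula: Price = FV / (1 + r)^n
Substituting: Price = $100.00 / (1 + 0.0266)^9
Discount factor: (1.0266)^9 = 1.266518
Price = $100.00 / 1.266518 = $78.96

$78.96


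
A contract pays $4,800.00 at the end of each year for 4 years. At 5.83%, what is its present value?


Formula: PV = PMT * (1 - (1+r)^(-n)) / r
Discount factor: (1 + 0.0583)^(-4) = 0.797195
Bracket: 1 - 0.797195 = 0.202805
PV = $4,800.00 * 0.202805 / 0.0583 = $16,697.46

$16,697.46


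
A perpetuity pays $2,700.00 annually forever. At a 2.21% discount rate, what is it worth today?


Formula: PV = C / r
Substituting: PV = $2,700.00 / 0.0221
PV = $122,171.95

$122,171.95


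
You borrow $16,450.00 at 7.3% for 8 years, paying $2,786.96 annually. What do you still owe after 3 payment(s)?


Formula: Balance = PV*(1+r)^k - PMT*((1+r)^k - 1)/r
Growth: (1 + 0.073)^3 = 1.235376
Accumulated factor: ((1+r)^k - 1)/r = 3.224329
Balance = $16,450.00 * 1.235376 - $2,786.96 * 3.224329
Balance = $11,335.86

$11,335.86


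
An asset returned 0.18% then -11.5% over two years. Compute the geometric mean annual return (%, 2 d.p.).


Formula: Geometric mean = ((1+r1)*(1+r2))^(1/2) - 1
Product: (1 + 0.0018) * (1 + -0.115) = 1.0018 * 0.885 = 0.886593
Square root: 0.886593^0.5 = 0.941591
Geometric mean = 0.941591 - 1 = -0.058409
As percentage: -5.84%

-5.84%


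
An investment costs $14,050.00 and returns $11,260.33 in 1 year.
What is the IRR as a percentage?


Formula: IRR = C1/C0 - 1
Substituting: IRR = $11,260.33 / $14,050.00 - 1
Ratio: 0.801447 - 1 = -0.198553
IRR = -19.8553%

-19.8553%


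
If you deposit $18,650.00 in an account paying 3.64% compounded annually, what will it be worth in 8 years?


Formula: FV = P * (1 + r)^n
Substituting: FV = $18,650.00 * (1 + 0.0364)^8
Growth factor: (1.0364)^8 = 1.331126
FV = $18,650.00 * 1.331126 = $24,825.50

$24,825.50


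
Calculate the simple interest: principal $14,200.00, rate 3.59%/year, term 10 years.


Formula: I = P * r * t
Substituting: I = $14,200.00 * 0.0359 * 10
Step: I = $14,200.00 * 0.359
I = $5,097.80

$5,097.80


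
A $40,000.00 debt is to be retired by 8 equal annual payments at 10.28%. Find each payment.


Formula: PMT = PV * r / (1 - (1+r)^(-n))
Denominator: 1 - (1 + 0.1028)^(-8) = 0.542885
Numerator: $40,000.00 * 0.1028 = 4112.0
PMT = 4112.0 / 0.542885 = $7,574.36

$7,574.36


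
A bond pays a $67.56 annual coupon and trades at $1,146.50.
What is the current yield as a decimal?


Formula: Current yield = annual coupon / price
Substituting: CY = $67.56 / $1,146.50
CY = 0.058927

0.058927


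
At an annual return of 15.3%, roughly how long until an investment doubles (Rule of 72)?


Formula: Years ≈ 72 / r
Substituting: Years ≈ 72 / 15.3
Years ≈ 4.7

4.7 years


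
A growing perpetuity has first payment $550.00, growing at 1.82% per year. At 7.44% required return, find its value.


Formula: PV = C / (r - g)
Spread: r - g = 0.0744 - 0.0182 = 0.0562
Substituting: PV = $550.00 / 0.0562
PV = $9,786.48

$9,786.48


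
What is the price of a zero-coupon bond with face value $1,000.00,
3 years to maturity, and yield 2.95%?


Formula: Price = FV / (1 + r)^n
Substituting: Price = $1,000.00 / (1 + 0.0295)^3
Discount factor: (1.0295)^3 = 1.091136
Price = $1,000.00 / 1.091136 = $916.48

$916.48


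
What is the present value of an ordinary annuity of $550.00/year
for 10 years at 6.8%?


Formula: PV = PMT * (1 - (1+r)^(-n)) / r
Discount factor: (1 + 0.068)^(-10) = 0.51795
Bracket: 1 - 0.51795 = 0.48205
PV = $550.00 * 0.48205 / 0.068 = $3,898.94

$3,898.94


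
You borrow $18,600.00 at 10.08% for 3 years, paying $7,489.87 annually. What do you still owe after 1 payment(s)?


Formula: Balance = PV*(1+r)^k - PMT*((1+r)^k - 1)/r
Growth: (1 + 0.1008)^1 = 1.1008
Accumulated factor: ((1+r)^k - 1)/r = 1.0
Balance = $18,600.00 * 1.1008 - $7,489.87 * 1.0
Balance = $12,985.01

$12,985.01


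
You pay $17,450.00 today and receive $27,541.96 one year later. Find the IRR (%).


Formula: IRR = C1/C0 - 1
Substituting: IRR = $27,541.96 / $17,450.00 - 1
Ratio: 1.578336 - 1 = 0.578336
IRR = 57.8336%

57.8336%


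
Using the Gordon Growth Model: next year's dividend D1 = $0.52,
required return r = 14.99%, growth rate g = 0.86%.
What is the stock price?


Formula: P = D1 / (r - g)
Spread: r - g = 0.1499 - 0.0086 = 0.1413
Substituting: P = $0.52 / 0.1413
P = $3.68

$3.68


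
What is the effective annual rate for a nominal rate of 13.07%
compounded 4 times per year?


Formula: EAR = (1 + r/m)^m - 1
Period rate: r/m = 0.1307 / 4 = 0.032675
Compounding: (1 + 0.032675)^4 = 1.137247
EAR = 1.137247 - 1 = 0.137247

0.137247


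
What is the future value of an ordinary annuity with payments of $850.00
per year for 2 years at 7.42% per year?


Formula: FV = PMT * ((1+r)^n - 1) / r
Growth factor: (1 + 0.0742)^2 = 1.153906
Numerator: 1.153906 - 1 = 0.153906
FV = $850.00 * 0.153906 / 0.0742 = $1,763.07

$1,763.07


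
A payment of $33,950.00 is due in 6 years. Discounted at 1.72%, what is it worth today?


Formula: PV = FV / (1 + r)^n
Substituting: PV = $33,950.00 / (1 + 0.0172)^6
Discount factor: (1.0172)^6 = 1.107741
PV = $33,950.00 / 1.107741 = $30,647.97

$30,647.97


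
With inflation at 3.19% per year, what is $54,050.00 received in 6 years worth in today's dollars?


Formula: Real value = nominal / (1 + inflation)^years
Price level: (1 + 0.0319)^6 = 1.207329
Real value = $54,050.00 / 1.207329 = $44,768.24

$44,768.24


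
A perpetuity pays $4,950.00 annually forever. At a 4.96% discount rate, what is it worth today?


Formula: PV = C / r
Substituting: PV = $4,950.00 / 0.0496
PV = $99,798.39

$99,798.39


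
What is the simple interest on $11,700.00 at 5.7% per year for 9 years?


Formula: I = P * r * t
Substituting: I = $11,700.00 * 0.057 * 9
Step: I = $11,700.00 * 0.513
I = $6,002.10

$6,002.10


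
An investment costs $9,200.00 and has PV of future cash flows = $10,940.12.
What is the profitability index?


Formula: PI = PV(cash flows) / initial investment
Substituting: PI = $10,940.12 / $9,200.00
PI = 1.1891

1.1891


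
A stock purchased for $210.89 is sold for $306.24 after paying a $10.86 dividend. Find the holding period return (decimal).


Formula: HPR = (P1 - P0 + D) / P0
Gain: $306.24 - $210.89 + $10.86 = $106.21
HPR = $106.21 / $210.89 = 0.5036

0.5036


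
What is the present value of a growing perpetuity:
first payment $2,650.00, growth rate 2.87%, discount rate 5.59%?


Formula: PV = C / (r - g)
Spread: r - g = 0.0559 - 0.0287 = 0.0272
Substituting: PV = $2,650.00 / 0.0272
PV = $97,426.47

$97,426.47


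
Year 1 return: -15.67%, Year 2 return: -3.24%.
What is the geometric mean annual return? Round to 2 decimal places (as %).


Formula: Geometric mean = ((1+r1)*(1+r2))^(1/2) - 1
Product: (1 + -0.1567) * (1 + -0.0324) = 0.8433 * 0.9676 = 0.815977
Square root: 0.815977^0.5 = 0.903314
Geometric mean = 0.903314 - 1 = -0.096686
As percentage: -9.67%

-9.67%


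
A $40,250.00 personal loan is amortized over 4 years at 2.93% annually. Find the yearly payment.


Formula: PMT = PV * r / (1 - (1+r)^(-n))
Denominator: 1 - (1 + 0.0293)^(-4) = 0.109094
Numerator: $40,250.00 * 0.0293 = 1179.325
PMT = 1179.325 / 0.109094 = $10,810.22

$10,810.22


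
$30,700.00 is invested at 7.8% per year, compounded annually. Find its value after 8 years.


Formula: FV = P * (1 + r)^n
Substituting: FV = $30,700.00 * (1 + 0.078)^8
Growth factor: (1.078)^8 = 1.823686
FV = $30,700.00 * 1.823686 = $55,987.16

$55,987.16


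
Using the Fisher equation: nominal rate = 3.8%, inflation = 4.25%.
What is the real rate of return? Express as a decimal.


Formula: (1 + r_real) = (1 + r_nom) / (1 + inflation)
Substituting: (1 + r_real) = 1.038 / 1.0425
(1 + r_real) = 0.995683
r_real = 0.995683 - 1 = -0.004317

-0.004317


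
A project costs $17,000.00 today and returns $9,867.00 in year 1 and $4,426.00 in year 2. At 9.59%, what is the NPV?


Formula: NPV = C0 + C1/(1+r) + C2/(1+r)^2
Discount C1: $9,867.00 / (1 + 0.0959) = $9,003.56
Discount C2: $4,426.00 / (1 + 0.0959)^2 = $3,685.27
NPV = -$17,000.00 + $9,003.56 + $3,685.27 = -$4,311.17

-$4,311.17


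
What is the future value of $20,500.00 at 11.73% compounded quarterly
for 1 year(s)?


Formula: FV = P * (1 + r/m)^(m*t)
Period rate: r/m = 0.1173 / 4 = 0.029325
Total periods: m*t = 4 * 1 = 4
Growth factor: (1 + 0.029325)^4 = 1.122561
FV = $20,500.00 * 1.122561 = $23,012.51

$23,012.51


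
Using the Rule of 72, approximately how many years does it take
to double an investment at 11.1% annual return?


Formula: Years ≈ 72 / r
Substituting: Years ≈ 72 / 11.1
Years ≈ 6.5

6.5 years


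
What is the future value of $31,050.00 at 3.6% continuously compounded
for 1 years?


Formula: FV = P * e^(r*t)
Exponent: r*t = 0.036 * 1 = 0.036
e^(0.036) = 1.036656
FV = $31,050.00 * 1.036656 = $32,188.16

$32,188.16


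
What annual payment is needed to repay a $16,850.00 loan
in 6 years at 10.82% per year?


Formula: PMT = PV * r / (1 - (1+r)^(-n))
Denominator: 1 - (1 + 0.1082)^(-6) = 0.460128
Numerator: $16,850.00 * 0.1082 = 1823.17
PMT = 1823.17 / 0.460128 = $3,962.31

$3,962.31


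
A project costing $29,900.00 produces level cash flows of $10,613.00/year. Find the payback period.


Formula: Payback = investment / annual cash flow
Substituting: Payback = $29,900.00 / $10,613.00
Payback = 2.8173 years

2.8173 years


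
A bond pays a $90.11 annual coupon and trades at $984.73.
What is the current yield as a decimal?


Formula: Current yield = annual coupon / price
Substituting: CY = $90.11 / $984.73
CY = 0.091507

0.091507


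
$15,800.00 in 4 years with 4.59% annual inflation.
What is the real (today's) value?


Formula: Real value = nominal / (1 + inflation)^years
Price level: (1 + 0.0459)^4 = 1.196632
Real value = $15,800.00 / 1.196632 = $13,203.72

$13,203.72


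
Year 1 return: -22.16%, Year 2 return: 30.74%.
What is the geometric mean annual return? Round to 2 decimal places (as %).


Formula: Geometric mean = ((1+r1)*(1+r2))^(1/2) - 1
Product: (1 + -0.2216) * (1 + 0.3074) = 0.7784 * 1.3074 = 1.01768
Square root: 1.01768^0.5 = 1.008801
Geometric mean = 1.008801 - 1 = 0.008801
As percentage: 0.88%

0.88%


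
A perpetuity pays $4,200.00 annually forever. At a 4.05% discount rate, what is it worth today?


Formula: PV = C / r
Substituting: PV = $4,200.00 / 0.0405
PV = $103,703.70

$103,703.70


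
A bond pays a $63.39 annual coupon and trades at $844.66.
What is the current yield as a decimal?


Formula: Current yield = annual coupon / price
Substituting: CY = $63.39 / $844.66
CY = 0.075048

0.075048


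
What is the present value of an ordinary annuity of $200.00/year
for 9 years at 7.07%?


Formula: PV = PMT * (1 - (1+r)^(-n)) / r
Discount factor: (1 + 0.0707)^(-9) = 0.540742
Bracket: 1 - 0.540742 = 0.459258
PV = $200.00 * 0.459258 / 0.0707 = $1,299.18

$1,299.18


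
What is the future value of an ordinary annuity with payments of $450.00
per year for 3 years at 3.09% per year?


Formula: FV = PMT * ((1+r)^n - 1) / r
Growth factor: (1 + 0.0309)^3 = 1.095594
Numerator: 1.095594 - 1 = 0.095594
FV = $450.00 * 0.095594 / 0.0309 = $1,392.14

$1,392.14


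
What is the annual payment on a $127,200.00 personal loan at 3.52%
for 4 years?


Formula: PMT = PV * r / (1 - (1+r)^(-n))
Denominator: 1 - (1 + 0.0352)^(-4) = 0.129231
Numerator: $127,200.00 * 0.0352 = 4477.44
PMT = 4477.44 / 0.129231 = $34,646.79

$34,646.79


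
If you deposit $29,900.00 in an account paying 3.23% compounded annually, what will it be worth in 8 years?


Formula: FV = P * (1 + r)^n
Substituting: FV = $29,900.00 * (1 + 0.0323)^8
Growth factor: (1.0323)^8 = 1.289577
FV = $29,900.00 * 1.289577 = $38,558.36

$38,558.36


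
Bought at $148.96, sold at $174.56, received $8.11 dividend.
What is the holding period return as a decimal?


Formula: HPR = (P1 - P0 + D) / P0
Gain: $174.56 - $148.96 + $8.11 = $33.71
HPR = $33.71 / $148.96 = 0.2263

0.2263


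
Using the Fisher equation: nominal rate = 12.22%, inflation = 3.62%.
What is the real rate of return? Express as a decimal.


Formula: (1 + r_real) = (1 + r_nom) / (1 + inflation)
Substituting: (1 + r_real) = 1.1222 / 1.0362
(1 + r_real) = 1.082996
r_real = 1.082996 - 1 = 0.082996

0.082996


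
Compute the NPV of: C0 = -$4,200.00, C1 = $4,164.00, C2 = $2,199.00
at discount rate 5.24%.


Formula: NPV = C0 + C1/(1+r) + C2/(1+r)^2
Discount C1: $4,164.00 / (1 + 0.0524) = $3,956.67
Discount C2: $2,199.00 / (1 + 0.0524)^2 = $1,985.47
NPV = -$4,200.00 + $3,956.67 + $1,985.47 = $1,742.14

$1,742.14


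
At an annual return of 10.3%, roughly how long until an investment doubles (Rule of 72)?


Formula: Years ≈ 72 / r
Substituting: Years ≈ 72 / 10.3
Years ≈ 7.0

7.0 years


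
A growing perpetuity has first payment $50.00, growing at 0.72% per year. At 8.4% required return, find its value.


Formula: PV = C / (r - g)
Spread: r - g = 0.084 - 0.0072 = 0.0768
Substituting: PV = $50.00 / 0.0768
PV = $651.04

$651.04


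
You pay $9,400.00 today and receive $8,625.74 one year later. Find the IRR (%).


Formula: IRR = C1/C0 - 1
Substituting: IRR = $8,625.74 / $9,400.00 - 1
Ratio: 0.917632 - 1 = -0.082368
IRR = -8.2368%

-8.2368%


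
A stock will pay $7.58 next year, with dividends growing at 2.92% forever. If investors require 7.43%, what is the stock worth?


Formula: P = D1 / (r - g)
Spread: r - g = 0.0743 - 0.0292 = 0.0451
Substituting: P = $7.58 / 0.0451
P = $168.07

$168.07


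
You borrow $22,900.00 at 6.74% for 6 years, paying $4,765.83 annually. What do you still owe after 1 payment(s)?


Formula: Balance = PV*(1+r)^k - PMT*((1+r)^k - 1)/r
Growth: (1 + 0.0674)^1 = 1.0674
Accumulated factor: ((1+r)^k - 1)/r = 1.0
Balance = $22,900.00 * 1.0674 - $4,765.83 * 1.0
Balance = $19,677.63

$19,677.63


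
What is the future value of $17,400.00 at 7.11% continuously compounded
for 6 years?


Formula: FV = P * e^(r*t)
Exponent: r*t = 0.0711 * 6 = 0.4266
e^(0.4266) = 1.53204
FV = $17,400.00 * 1.53204 = $26,657.49

$26,657.49


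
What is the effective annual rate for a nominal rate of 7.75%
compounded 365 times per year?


Formula: EAR = (1 + r/m)^m - 1
Period rate: r/m = 0.0775 / 365 = 0.000212
Compounding: (1 + 0.000212)^365 = 1.080573
EAR = 1.080573 - 1 = 0.080573

0.080573


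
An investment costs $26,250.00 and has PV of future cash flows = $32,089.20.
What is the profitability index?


Formula: PI = PV(cash flows) / initial investment
Substituting: PI = $32,089.20 / $26,250.00
PI = 1.2224

1.2224


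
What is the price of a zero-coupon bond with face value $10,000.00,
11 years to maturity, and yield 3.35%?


Formula: Price = FV / (1 + r)^n
Substituting: Price = $10,000.00 / (1 + 0.0335)^11
Discount factor: (1.0335)^11 = 1.436863
Price = $10,000.00 / 1.436863 = $6,959.61

$6,959.61


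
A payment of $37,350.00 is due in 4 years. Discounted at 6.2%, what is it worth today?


Formula: PV = FV / (1 + r)^n
Substituting: PV = $37,350.00 / (1 + 0.062)^4
Discount factor: (1.062)^4 = 1.272032
PV = $37,350.00 / 1.272032 = $29,362.47

$29,362.47


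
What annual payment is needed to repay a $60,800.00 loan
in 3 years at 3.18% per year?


Formula: PMT = PV * r / (1 - (1+r)^(-n))
Denominator: 1 - (1 + 0.0318)^(-3) = 0.089639
Numerator: $60,800.00 * 0.0318 = 1933.44
PMT = 1933.44 / 0.089639 = $21,569.07

$21,569.07


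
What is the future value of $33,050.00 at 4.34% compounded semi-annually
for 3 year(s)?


Formula: FV = P * (1 + r/m)^(m*t)
Period rate: r/m = 0.0434 / 2 = 0.0217
Total periods: m*t = 2 * 3 = 6
Growth factor: (1 + 0.0217)^6 = 1.137471
FV = $33,050.00 * 1.137471 = $37,593.42

$37,593.42


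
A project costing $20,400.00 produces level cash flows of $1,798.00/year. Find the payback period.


Formula: Payback = investment / annual cash flow
Substituting: Payback = $20,400.00 / $1,798.00
Payback = 11.3459 years

11.3459 years


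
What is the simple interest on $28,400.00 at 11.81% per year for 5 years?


Formula: I = P * r * t
Substituting: I = $28,400.00 * 0.1181 * 5
Step: I = $28,400.00 * 0.5905
I = $16,770.20

$16,770.20


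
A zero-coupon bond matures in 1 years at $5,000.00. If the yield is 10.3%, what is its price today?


Formula: Price = FV / (1 + r)^n
Substituting: Price = $5,000.00 / (1 + 0.103)^1
Discount factor: (1.103)^1 = 1.103
Price = $5,000.00 / 1.103 = $4,533.09

$4,533.09


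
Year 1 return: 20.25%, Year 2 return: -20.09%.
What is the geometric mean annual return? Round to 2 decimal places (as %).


Formula: Geometric mean = ((1+r1)*(1+r2))^(1/2) - 1
Product: (1 + 0.2025) * (1 + -0.2009) = 1.2025 * 0.7991 = 0.960918
Square root: 0.960918^0.5 = 0.980264
Geometric mean = 0.980264 - 1 = -0.019736
As percentage: -1.97%

-1.97%


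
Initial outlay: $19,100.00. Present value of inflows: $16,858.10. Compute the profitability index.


Formula: PI = PV(cash flows) / initial investment
Substituting: PI = $16,858.10 / $19,100.00
PI = 0.8826

0.8826


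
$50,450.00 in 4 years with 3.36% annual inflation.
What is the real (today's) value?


Formula: Real value = nominal / (1 + inflation)^years
Price level: (1 + 0.0336)^4 = 1.141327
Real value = $50,450.00 / 1.141327 = $44,202.94

$44,202.94


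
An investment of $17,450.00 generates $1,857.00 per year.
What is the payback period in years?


Formula: Payback = investment / annual cash flow
Substituting: Payback = $17,450.00 / $1,857.00
Payback = 9.3969 years

9.3969 years


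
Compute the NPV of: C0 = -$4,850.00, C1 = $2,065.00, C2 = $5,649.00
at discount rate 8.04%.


Formula: NPV = C0 + C1/(1+r) + C2/(1+r)^2
Discount C1: $2,065.00 / (1 + 0.0804) = $1,911.33
Discount C2: $5,649.00 / (1 + 0.0804)^2 = $4,839.52
NPV = -$4,850.00 + $1,911.33 + $4,839.52 = $1,900.85

$1,900.85


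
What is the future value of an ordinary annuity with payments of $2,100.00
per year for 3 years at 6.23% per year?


Formula: FV = PMT * ((1+r)^n - 1) / r
Growth factor: (1 + 0.0623)^3 = 1.198786
Numerator: 1.198786 - 1 = 0.198786
FV = $2,100.00 * 0.198786 / 0.0623 = $6,700.64

$6,700.64


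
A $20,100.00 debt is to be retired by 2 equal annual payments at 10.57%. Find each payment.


Formula: PMT = PV * r / (1 - (1+r)^(-n))
Denominator: 1 - (1 + 0.1057)^(-2) = 0.182053
Numerator: $20,100.00 * 0.1057 = 2124.57
PMT = 2124.57 / 0.182053 = $11,670.09

$11,670.09


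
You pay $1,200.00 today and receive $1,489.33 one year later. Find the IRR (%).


Formula: IRR = C1/C0 - 1
Substituting: IRR = $1,489.33 / $1,200.00 - 1
Ratio: 1.241108 - 1 = 0.241108
IRR = 24.1108%

24.1108%


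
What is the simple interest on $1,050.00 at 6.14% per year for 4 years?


Formula: I = P * r * t
Substituting: I = $1,050.00 * 0.0614 * 4
Step: I = $1,050.00 * 0.2456
I = $257.88

$257.88


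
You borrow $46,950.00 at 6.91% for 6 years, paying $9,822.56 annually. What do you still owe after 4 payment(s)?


Formula: Balance = PV*(1+r)^k - PMT*((1+r)^k - 1)/r
Growth: (1 + 0.0691)^4 = 1.306391
Accumulated factor: ((1+r)^k - 1)/r = 4.434029
Balance = $46,950.00 * 1.306391 - $9,822.56 * 4.434029
Balance = $17,781.56

$17,781.56


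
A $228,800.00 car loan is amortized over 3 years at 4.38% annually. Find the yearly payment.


Formula: PMT = PV * r / (1 - (1+r)^(-n))
Denominator: 1 - (1 + 0.0438)^(-3) = 0.120678
Numerator: $228,800.00 * 0.0438 = 10021.44
PMT = 10021.44 / 0.120678 = $83,043.06

$83,043.06


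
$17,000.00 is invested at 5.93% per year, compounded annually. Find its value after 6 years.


Formula: FV = P * (1 + r)^n
Substituting: FV = $17,000.00 * (1 + 0.0593)^6
Growth factor: (1.0593)^6 = 1.412908
FV = $17,000.00 * 1.412908 = $24,019.43

$24,019.43


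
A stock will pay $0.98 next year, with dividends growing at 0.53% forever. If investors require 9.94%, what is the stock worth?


Formula: P = D1 / (r - g)
Spread: r - g = 0.0994 - 0.0053 = 0.0941
Substituting: P = $0.98 / 0.0941
P = $10.41

$10.41


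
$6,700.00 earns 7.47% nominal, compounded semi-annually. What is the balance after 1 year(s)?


Formula: FV = P * (1 + r/m)^(m*t)
Period rate: r/m = 0.0747 / 2 = 0.03735
Total periods: m*t = 2 * 1 = 2
Growth factor: (1 + 0.03735)^2 = 1.076095
FV = $6,700.00 * 1.076095 = $7,209.84

$7,209.84


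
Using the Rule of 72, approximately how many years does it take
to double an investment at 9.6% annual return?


Formula: Years ≈ 72 / r
Substituting: Years ≈ 72 / 9.6
Years ≈ 7.5

7.5 years


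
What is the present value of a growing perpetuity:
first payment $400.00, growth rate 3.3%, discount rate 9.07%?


Formula: PV = C / (r - g)
Spread: r - g = 0.0907 - 0.033 = 0.0577
Substituting: PV = $400.00 / 0.0577
PV = $6,932.41

$6,932.41


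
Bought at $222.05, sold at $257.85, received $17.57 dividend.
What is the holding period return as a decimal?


Formula: HPR = (P1 - P0 + D) / P0
Gain: $257.85 - $222.05 + $17.57 = $53.37
HPR = $53.37 / $222.05 = 0.2404

0.2404


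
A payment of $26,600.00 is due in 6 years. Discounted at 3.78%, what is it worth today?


Formula: PV = FV / (1 + r)^n
Substituting: PV = $26,600.00 / (1 + 0.0378)^6
Discount factor: (1.0378)^6 = 1.249344
PV = $26,600.00 / 1.249344 = $21,291.18

$21,291.18


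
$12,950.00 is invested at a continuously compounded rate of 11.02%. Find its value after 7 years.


Formula: FV = P * e^(r*t)
Exponent: r*t = 0.1102 * 7 = 0.7714
e^(0.7714) = 2.162792
FV = $12,950.00 * 2.162792 = $28,008.16

$28,008.16


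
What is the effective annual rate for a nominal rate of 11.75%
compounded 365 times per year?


Formula: EAR = (1 + r/m)^m - 1
Period rate: r/m = 0.1175 / 365 = 0.000322
Compounding: (1 + 0.000322)^365 = 1.12466
EAR = 1.12466 - 1 = 0.12466

0.12466


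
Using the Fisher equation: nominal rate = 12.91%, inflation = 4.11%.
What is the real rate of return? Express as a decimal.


Formula: (1 + r_real) = (1 + r_nom) / (1 + inflation)
Substituting: (1 + r_real) = 1.1291 / 1.0411
(1 + r_real) = 1.084526
r_real = 1.084526 - 1 = 0.084526

0.084526


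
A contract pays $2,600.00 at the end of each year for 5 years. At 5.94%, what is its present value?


Formula: PV = PMT * (1 - (1+r)^(-n)) / r
Discount factor: (1 + 0.0594)^(-5) = 0.749377
Bracket: 1 - 0.749377 = 0.250623
PV = $2,600.00 * 0.250623 / 0.0594 = $10,970.05

$10,970.05


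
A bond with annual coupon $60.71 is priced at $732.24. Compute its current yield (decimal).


Formula: Current yield = annual coupon / price
Substituting: CY = $60.71 / $732.24
CY = 0.08291

0.08291


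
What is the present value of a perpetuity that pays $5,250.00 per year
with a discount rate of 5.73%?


Formula: PV = C / r
Substituting: PV = $5,250.00 / 0.0573
PV = $91,623.04

$91,623.04


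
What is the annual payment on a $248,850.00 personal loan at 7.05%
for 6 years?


Formula: PMT = PV * r / (1 - (1+r)^(-n))
Denominator: 1 - (1 + 0.0705)^(-6) = 0.335523
Numerator: $248,850.00 * 0.0705 = 17543.925
PMT = 17543.925 / 0.335523 = $52,288.30

$52,288.30


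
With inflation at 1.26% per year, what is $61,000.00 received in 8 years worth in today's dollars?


Formula: Real value = nominal / (1 + inflation)^years
Price level: (1 + 0.0126)^8 = 1.105359
Real value = $61,000.00 / 1.105359 = $55,185.69

$55,185.69


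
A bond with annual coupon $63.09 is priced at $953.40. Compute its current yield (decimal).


Formula: Current yield = annual coupon / price
Substituting: CY = $63.09 / $953.40
CY = 0.066174

0.066174


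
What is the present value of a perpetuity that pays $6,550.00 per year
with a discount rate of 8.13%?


Formula: PV = C / r
Substituting: PV = $6,550.00 / 0.0813
PV = $80,565.81

$80,565.81


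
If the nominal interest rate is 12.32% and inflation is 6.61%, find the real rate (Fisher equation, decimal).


Formula: (1 + r_real) = (1 + r_nom) / (1 + inflation)
Substituting: (1 + r_real) = 1.1232 / 1.0661
(1 + r_real) = 1.05356
r_real = 1.05356 - 1 = 0.05356

0.05356


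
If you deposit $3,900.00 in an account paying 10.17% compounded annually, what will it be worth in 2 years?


Formula: FV = P * (1 + r)^n
Substituting: FV = $3,900.00 * (1 + 0.1017)^2
Growth factor: (1.1017)^2 = 1.213743
FV = $3,900.00 * 1.213743 = $4,733.60

$4,733.60


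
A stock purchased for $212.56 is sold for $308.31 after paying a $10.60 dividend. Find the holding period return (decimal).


Formula: HPR = (P1 - P0 + D) / P0
Gain: $308.31 - $212.56 + $10.60 = $106.35
HPR = $106.35 / $212.56 = 0.5003

0.5003


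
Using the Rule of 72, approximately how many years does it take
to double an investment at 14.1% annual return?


Formula: Years ≈ 72 / r
Substituting: Years ≈ 72 / 14.1
Years ≈ 5.1

5.1 years


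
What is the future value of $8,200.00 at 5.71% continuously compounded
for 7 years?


Formula: FV = P * e^(r*t)
Exponent: r*t = 0.0571 * 7 = 0.3997
e^(0.3997) = 1.491377
FV = $8,200.00 * 1.491377 = $12,229.29

$12,229.29


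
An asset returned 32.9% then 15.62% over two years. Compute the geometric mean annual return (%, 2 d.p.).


Formula: Geometric mean = ((1+r1)*(1+r2))^(1/2) - 1
Product: (1 + 0.329) * (1 + 0.1562) = 1.329 * 1.1562 = 1.53659
Square root: 1.53659^0.5 = 1.239593
Geometric mean = 1.239593 - 1 = 0.239593
As percentage: 23.96%

23.96%


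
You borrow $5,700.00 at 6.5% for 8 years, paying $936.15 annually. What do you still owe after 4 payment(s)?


Formula: Balance = PV*(1+r)^k - PMT*((1+r)^k - 1)/r
Growth: (1 + 0.065)^4 = 1.286466
Accumulated factor: ((1+r)^k - 1)/r = 4.407175
Balance = $5,700.00 * 1.286466 - $936.15 * 4.407175
Balance = $3,207.08

$3,207.08


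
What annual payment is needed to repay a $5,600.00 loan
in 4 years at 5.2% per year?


Formula: PMT = PV * r / (1 - (1+r)^(-n))
Denominator: 1 - (1 + 0.052)^(-4) = 0.183536
Numerator: $5,600.00 * 0.052 = 291.2
PMT = 291.2 / 0.183536 = $1,586.61

$1,586.61


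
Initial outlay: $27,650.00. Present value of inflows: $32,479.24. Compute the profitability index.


Formula: PI = PV(cash flows) / initial investment
Substituting: PI = $32,479.24 / $27,650.00
PI = 1.1747

1.1747


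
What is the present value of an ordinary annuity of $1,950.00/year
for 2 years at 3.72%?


Formula: PV = PMT * (1 - (1+r)^(-n)) / r
Discount factor: (1 + 0.0372)^(-2) = 0.929555
Bracket: 1 - 0.929555 = 0.070445
PV = $1,950.00 * 0.070445 / 0.0372 = $3,692.69

$3,692.69


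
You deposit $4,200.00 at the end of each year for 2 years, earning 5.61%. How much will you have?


Formula: FV = PMT * ((1+r)^n - 1) / r
Growth factor: (1 + 0.0561)^2 = 1.115347
Numerator: 1.115347 - 1 = 0.115347
FV = $4,200.00 * 0.115347 / 0.0561 = $8,635.62

$8,635.62


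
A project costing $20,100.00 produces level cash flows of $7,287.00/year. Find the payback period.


Formula: Payback = investment / annual cash flow
Substituting: Payback = $20,100.00 / $7,287.00
Payback = 2.7583 years

2.7583 years


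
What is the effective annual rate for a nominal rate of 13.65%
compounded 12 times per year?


Formula: EAR = (1 + r/m)^m - 1
Period rate: r/m = 0.1365 / 12 = 0.011375
Compounding: (1 + 0.011375)^12 = 1.145372
EAR = 1.145372 - 1 = 0.145372

0.145372


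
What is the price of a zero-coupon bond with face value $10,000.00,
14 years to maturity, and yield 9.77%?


Formula: Price = FV / (1 + r)^n
Substituting: Price = $10,000.00 / (1 + 0.0977)^14
Discount factor: (1.0977)^14 = 3.687833
Price = $10,000.00 / 3.687833 = $2,711.62

$2,711.62


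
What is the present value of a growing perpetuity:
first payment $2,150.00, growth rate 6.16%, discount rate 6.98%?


Formula: PV = C / (r - g)
Spread: r - g = 0.0698 - 0.0616 = 0.0082
Substituting: PV = $2,150.00 / 0.0082
PV = $262,195.12

$262,195.12


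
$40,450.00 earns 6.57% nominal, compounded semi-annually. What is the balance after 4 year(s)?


Formula: FV = P * (1 + r/m)^(m*t)
Period rate: r/m = 0.0657 / 2 = 0.03285
Total periods: m*t = 2 * 4 = 8
Growth factor: (1 + 0.03285)^8 = 1.295084
FV = $40,450.00 * 1.295084 = $52,386.16

$52,386.16


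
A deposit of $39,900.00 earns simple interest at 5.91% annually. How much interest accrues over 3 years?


Formula: I = P * r * t
Substituting: I = $39,900.00 * 0.0591 * 3
Step: I = $39,900.00 * 0.1773
I = $7,074.27

$7,074.27


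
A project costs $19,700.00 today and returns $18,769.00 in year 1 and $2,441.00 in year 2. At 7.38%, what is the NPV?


Formula: NPV = C0 + C1/(1+r) + C2/(1+r)^2
Discount C1: $18,769.00 / (1 + 0.0738) = $17,479.05
Discount C2: $2,441.00 / (1 + 0.0738)^2 = $2,117.00
NPV = -$19,700.00 + $17,479.05 + $2,117.00 = -$103.95

-$103.95


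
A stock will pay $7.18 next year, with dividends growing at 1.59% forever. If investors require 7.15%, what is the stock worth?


Formula: P = D1 / (r - g)
Spread: r - g = 0.0715 - 0.0159 = 0.0556
Substituting: P = $7.18 / 0.0556
P = $129.14

$129.14


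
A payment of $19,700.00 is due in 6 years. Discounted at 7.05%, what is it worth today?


Formula: PV = FV / (1 + r)^n
Substituting: PV = $19,700.00 / (1 + 0.0705)^6
Discount factor: (1.0705)^6 = 1.504943
PV = $19,700.00 / 1.504943 = $13,090.20

$13,090.20


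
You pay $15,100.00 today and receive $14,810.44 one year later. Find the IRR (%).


Formula: IRR = C1/C0 - 1
Substituting: IRR = $14,810.44 / $15,100.00 - 1
Ratio: 0.980824 - 1 = -0.019176
IRR = -1.9176%

-1.9176%


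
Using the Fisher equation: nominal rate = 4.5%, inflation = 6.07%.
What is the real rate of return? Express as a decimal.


Formula: (1 + r_real) = (1 + r_nom) / (1 + inflation)
Substituting: (1 + r_real) = 1.045 / 1.0607
(1 + r_real) = 0.985198
r_real = 0.985198 - 1 = -0.014802

-0.014802


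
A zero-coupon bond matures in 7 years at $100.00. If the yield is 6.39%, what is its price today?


Formula: Price = FV / (1 + r)^n
Substituting: Price = $100.00 / (1 + 0.0639)^7
Discount factor: (1.0639)^7 = 1.542786
Price = $100.00 / 1.542786 = $64.82

$64.82
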